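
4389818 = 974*4507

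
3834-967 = 2867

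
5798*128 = 742144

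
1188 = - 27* ( - 44) 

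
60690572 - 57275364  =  3415208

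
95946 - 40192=55754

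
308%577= 308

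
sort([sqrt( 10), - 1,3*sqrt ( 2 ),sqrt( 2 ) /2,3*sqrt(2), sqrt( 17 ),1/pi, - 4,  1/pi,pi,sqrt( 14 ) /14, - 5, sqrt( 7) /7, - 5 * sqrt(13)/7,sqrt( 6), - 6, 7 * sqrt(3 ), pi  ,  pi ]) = [ - 6, - 5, - 4, - 5*sqrt( 13 ) /7,  -  1,sqrt (14 )/14,1/pi,  1/pi, sqrt( 7)/7,sqrt (2 )/2, sqrt( 6 ),pi,pi,pi,sqrt( 10), sqrt ( 17 ),3*sqrt( 2 ), 3*sqrt( 2 ),7*sqrt(3)] 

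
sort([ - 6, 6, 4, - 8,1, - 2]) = [ - 8, - 6,-2, 1,4, 6]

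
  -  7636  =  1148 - 8784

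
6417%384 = 273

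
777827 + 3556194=4334021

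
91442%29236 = 3734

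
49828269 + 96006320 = 145834589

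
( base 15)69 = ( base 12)83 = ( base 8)143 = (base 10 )99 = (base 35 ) 2T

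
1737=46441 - 44704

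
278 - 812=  - 534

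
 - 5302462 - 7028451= -12330913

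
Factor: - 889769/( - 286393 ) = 286393^( - 1 )*889769^1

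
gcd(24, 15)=3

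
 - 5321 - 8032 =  - 13353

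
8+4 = 12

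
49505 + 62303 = 111808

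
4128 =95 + 4033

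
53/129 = 53/129 = 0.41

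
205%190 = 15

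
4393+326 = 4719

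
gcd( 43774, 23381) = 1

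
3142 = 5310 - 2168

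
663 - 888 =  - 225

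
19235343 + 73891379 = 93126722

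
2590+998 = 3588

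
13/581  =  13/581 = 0.02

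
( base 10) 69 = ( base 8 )105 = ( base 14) 4D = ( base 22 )33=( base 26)2H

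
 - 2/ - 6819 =2/6819 = 0.00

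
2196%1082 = 32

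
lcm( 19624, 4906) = 19624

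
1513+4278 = 5791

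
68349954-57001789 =11348165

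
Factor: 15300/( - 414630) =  - 2^1 * 5^1 * 271^( - 1 ) = - 10/271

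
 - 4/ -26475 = 4/26475 = 0.00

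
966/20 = 483/10 = 48.30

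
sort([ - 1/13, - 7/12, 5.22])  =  [  -  7/12,-1/13, 5.22 ] 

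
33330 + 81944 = 115274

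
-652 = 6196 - 6848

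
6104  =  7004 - 900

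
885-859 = 26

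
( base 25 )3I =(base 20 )4D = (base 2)1011101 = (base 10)93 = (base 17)58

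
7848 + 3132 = 10980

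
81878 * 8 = 655024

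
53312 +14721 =68033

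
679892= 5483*124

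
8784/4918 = 4392/2459 = 1.79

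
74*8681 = 642394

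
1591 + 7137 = 8728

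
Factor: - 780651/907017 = -260217/302339 = -3^2*29^1*463^(-1)*653^( - 1 )*997^1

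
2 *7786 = 15572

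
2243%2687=2243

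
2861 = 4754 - 1893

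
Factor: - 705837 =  -3^1*11^1*73^1*293^1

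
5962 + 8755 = 14717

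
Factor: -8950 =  - 2^1*5^2*179^1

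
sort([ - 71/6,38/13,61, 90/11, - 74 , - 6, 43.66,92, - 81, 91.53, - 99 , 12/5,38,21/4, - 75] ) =[ - 99, - 81,-75, - 74, - 71/6, - 6,12/5,38/13, 21/4, 90/11,  38,43.66,61,91.53 , 92 ]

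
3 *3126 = 9378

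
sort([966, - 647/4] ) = [ - 647/4,966 ] 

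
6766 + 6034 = 12800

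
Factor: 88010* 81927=7210395270=2^1*3^2 * 5^1*13^1*677^1*9103^1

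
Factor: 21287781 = 3^2 *2365309^1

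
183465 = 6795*27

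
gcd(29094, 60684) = 78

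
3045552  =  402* 7576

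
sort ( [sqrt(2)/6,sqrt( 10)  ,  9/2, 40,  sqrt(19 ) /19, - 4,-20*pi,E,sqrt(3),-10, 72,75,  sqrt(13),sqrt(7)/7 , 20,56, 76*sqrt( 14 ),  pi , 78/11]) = [-20*pi, - 10,-4,sqrt( 19 )/19, sqrt ( 2)/6, sqrt( 7 )/7, sqrt( 3 ), E,pi, sqrt( 10),sqrt(13 ),9/2, 78/11,20, 40, 56, 72, 75, 76 * sqrt(14 )]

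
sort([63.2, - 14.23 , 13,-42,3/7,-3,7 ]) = [-42,  -  14.23,-3,3/7,7,  13, 63.2]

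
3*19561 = 58683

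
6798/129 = 52 + 30/43 = 52.70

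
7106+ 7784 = 14890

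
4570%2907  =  1663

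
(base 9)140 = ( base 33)3I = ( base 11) A7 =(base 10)117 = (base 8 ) 165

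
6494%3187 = 120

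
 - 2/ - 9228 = 1/4614 = 0.00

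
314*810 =254340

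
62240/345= 12448/69 =180.41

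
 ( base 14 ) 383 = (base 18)231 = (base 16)2BF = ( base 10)703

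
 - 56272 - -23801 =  -32471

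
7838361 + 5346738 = 13185099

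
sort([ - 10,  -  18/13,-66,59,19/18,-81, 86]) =[ - 81, - 66,-10,-18/13, 19/18,59,86]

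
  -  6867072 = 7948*( - 864)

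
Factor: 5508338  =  2^1*11^1*37^1 * 67^1*101^1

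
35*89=3115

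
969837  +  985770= 1955607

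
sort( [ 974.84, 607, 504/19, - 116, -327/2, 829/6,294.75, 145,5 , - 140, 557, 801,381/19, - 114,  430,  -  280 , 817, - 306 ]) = [ - 306, - 280, - 327/2 ,- 140, - 116, - 114, 5, 381/19,504/19,829/6 , 145,294.75, 430,557, 607,801 , 817, 974.84]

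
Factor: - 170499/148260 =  - 23/20 = -  2^( - 2 )*5^( - 1)*23^1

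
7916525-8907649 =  -991124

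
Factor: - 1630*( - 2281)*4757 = 2^1 * 5^1 * 67^1 * 71^1 * 163^1*2281^1 =17686668710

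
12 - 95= -83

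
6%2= 0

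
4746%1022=658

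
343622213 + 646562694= 990184907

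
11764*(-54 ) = -635256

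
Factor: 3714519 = 3^1*19^1*65167^1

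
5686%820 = 766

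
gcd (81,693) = 9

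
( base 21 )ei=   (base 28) B4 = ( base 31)a2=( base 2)100111000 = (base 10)312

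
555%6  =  3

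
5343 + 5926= 11269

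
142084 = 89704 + 52380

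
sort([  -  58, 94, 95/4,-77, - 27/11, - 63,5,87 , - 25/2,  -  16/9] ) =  [ - 77, - 63, - 58, - 25/2, - 27/11,-16/9 , 5 , 95/4, 87, 94] 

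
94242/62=47121/31 = 1520.03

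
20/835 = 4/167 = 0.02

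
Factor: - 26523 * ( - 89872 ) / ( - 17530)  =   - 2^3*3^2*5^ ( - 1 ) * 7^1*41^1 * 137^1 * 421^1 *1753^(-1) =- 1191837528/8765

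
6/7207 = 6/7207 = 0.00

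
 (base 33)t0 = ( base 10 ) 957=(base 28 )165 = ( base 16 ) 3bd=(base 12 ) 679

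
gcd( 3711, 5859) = 3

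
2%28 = 2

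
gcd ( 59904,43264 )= 3328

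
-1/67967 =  - 1/67967 = - 0.00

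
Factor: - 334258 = -2^1 *37^1 * 4517^1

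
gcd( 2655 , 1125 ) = 45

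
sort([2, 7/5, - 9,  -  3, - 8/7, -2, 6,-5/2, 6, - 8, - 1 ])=[ - 9,-8 ,-3, - 5/2, - 2, - 8/7, - 1, 7/5,2, 6, 6]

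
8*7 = 56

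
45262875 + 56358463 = 101621338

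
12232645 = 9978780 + 2253865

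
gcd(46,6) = 2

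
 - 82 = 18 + -100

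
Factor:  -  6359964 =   -  2^2 * 3^1 * 13^1*59^1 *691^1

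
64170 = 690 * 93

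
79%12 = 7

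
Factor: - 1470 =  - 2^1*3^1 * 5^1*7^2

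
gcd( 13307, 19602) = 1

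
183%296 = 183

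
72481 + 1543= 74024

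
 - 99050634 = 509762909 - 608813543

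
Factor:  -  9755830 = - 2^1*5^1*7^1*139369^1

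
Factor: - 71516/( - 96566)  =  35758/48283 = 2^1*19^1 * 53^(  -  1 )*911^( - 1 )*941^1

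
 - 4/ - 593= 4/593 = 0.01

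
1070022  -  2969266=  - 1899244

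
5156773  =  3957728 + 1199045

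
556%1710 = 556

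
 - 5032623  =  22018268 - 27050891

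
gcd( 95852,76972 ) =4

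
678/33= 226/11 = 20.55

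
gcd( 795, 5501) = 1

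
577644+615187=1192831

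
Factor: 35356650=2^1 * 3^1*5^2 * 7^1 * 151^1*223^1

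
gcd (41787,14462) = 1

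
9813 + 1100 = 10913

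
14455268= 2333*6196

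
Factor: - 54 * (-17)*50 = 2^2*3^3*5^2*  17^1 = 45900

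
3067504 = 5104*601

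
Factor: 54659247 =3^1*23^1 * 792163^1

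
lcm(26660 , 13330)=26660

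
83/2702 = 83/2702 = 0.03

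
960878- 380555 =580323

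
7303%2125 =928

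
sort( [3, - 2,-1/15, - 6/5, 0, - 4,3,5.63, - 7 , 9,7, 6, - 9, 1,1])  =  [-9, - 7, - 4,-2, - 6/5, - 1/15,0,  1,  1, 3,3,5.63,  6,7,9]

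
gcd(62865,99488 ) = 1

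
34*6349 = 215866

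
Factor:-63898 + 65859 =37^1 * 53^1 = 1961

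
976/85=11+41/85=   11.48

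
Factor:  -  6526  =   - 2^1 * 13^1 * 251^1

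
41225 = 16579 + 24646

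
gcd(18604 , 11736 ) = 4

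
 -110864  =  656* (  -  169 ) 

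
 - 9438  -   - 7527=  - 1911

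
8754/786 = 11 + 18/131 =11.14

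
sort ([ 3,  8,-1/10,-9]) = [  -  9,  -  1/10, 3, 8 ] 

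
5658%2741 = 176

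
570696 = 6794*84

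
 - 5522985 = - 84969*65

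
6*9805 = 58830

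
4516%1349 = 469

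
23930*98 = 2345140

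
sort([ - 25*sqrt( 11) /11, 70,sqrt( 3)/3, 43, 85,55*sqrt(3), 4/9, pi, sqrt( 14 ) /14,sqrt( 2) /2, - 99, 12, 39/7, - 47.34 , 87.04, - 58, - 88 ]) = [ - 99, - 88, - 58,  -  47.34 ,  -  25 * sqrt( 11)/11, sqrt( 14)/14, 4/9, sqrt( 3)/3,sqrt(2 )/2, pi,39/7,  12, 43,70, 85,  87.04, 55*  sqrt( 3)]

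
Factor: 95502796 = 2^2*23875699^1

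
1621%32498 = 1621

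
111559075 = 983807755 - 872248680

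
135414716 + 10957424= 146372140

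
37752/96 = 393+1/4=393.25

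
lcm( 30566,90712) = 2812072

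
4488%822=378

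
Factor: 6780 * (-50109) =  -2^2*3^2*  5^1 *113^1*16703^1 = -339739020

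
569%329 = 240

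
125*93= 11625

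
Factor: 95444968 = 2^3*47^1 *313^1*811^1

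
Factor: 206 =2^1*103^1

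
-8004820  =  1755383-9760203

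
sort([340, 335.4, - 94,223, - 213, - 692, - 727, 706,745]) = [ - 727 , - 692 , - 213, - 94,223,335.4 , 340,706,745 ]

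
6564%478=350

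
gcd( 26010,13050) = 90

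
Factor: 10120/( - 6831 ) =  - 2^3 *3^( - 3 )*5^1 = - 40/27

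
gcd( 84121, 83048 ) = 1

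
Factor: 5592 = 2^3 * 3^1*233^1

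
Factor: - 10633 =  - 7^3*31^1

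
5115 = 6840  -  1725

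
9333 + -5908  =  3425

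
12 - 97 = -85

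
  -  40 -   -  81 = 41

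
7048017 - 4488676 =2559341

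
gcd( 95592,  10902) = 6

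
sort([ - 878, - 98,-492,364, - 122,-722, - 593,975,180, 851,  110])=[ - 878,  -  722, - 593 , - 492 , - 122, - 98,  110,180, 364,851,  975]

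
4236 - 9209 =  - 4973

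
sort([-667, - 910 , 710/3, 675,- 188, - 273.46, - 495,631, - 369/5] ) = [ - 910,-667, - 495, - 273.46, - 188, - 369/5, 710/3, 631, 675 ] 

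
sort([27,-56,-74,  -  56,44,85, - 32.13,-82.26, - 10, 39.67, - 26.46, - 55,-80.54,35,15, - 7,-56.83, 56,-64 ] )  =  [ - 82.26, - 80.54,  -  74,-64, - 56.83,-56,-56,  -  55, - 32.13, - 26.46, - 10,-7,15, 27,35, 39.67, 44, 56,85] 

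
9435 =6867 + 2568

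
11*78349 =861839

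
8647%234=223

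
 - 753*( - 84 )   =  63252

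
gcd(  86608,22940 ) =4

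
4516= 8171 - 3655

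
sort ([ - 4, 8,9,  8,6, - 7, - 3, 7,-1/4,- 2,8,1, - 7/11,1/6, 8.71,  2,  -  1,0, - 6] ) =[  -  7, - 6, - 4, - 3, - 2, - 1, - 7/11,-1/4,0,1/6, 1, 2, 6, 7,8,8,8,8.71,9] 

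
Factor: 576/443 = 2^6*3^2*443^(  -  1 )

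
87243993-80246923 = 6997070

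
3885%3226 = 659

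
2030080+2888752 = 4918832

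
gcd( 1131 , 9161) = 1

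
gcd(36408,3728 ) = 8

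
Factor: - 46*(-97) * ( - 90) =-401580 = - 2^2*3^2*5^1*23^1*97^1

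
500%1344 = 500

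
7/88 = 7/88 = 0.08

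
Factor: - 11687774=  -  2^1 * 7^2 * 19^1*6277^1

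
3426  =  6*571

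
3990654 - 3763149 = 227505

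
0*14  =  0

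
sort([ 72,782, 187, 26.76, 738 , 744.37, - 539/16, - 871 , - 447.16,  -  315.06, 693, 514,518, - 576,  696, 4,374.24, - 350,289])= [ - 871, - 576, -447.16,-350, - 315.06, - 539/16, 4 , 26.76, 72, 187, 289,374.24, 514, 518,693, 696, 738,744.37,782]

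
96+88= 184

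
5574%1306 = 350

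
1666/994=1 + 48/71= 1.68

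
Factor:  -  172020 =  - 2^2 * 3^1*5^1*47^1*61^1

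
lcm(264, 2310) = 9240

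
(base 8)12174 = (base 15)1849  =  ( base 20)d24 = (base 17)1128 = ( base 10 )5244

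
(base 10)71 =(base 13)56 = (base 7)131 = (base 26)2J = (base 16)47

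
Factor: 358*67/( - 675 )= -2^1*3^( - 3 )*5^( - 2)*67^1*179^1 = - 23986/675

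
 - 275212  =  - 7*39316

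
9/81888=3/27296 = 0.00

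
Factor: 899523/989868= 2^( - 2) * 3^1 * 11^( - 1)*89^1*1123^1*7499^( - 1)=299841/329956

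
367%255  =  112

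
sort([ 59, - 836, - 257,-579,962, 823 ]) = [ - 836, - 579, - 257,59, 823,962 ]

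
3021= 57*53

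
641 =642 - 1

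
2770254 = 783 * 3538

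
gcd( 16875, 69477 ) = 3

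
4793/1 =4793 = 4793.00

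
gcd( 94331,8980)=1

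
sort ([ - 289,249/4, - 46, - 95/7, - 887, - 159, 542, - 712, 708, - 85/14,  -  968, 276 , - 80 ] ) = [-968, - 887, - 712, - 289, - 159 , - 80, - 46,- 95/7,-85/14, 249/4, 276 , 542,  708] 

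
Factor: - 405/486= -2^( - 1 )*3^( - 1 )*5^1 = - 5/6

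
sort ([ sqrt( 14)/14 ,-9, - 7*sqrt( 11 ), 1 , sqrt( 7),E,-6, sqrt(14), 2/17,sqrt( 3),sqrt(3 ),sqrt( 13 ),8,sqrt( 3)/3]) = [ - 7 * sqrt( 11 ),-9 , - 6,2/17,sqrt(14 ) /14, sqrt( 3 )/3 , 1 , sqrt( 3),sqrt( 3 ),sqrt( 7),E, sqrt( 13), sqrt( 14 ), 8 ] 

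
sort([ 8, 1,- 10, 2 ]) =[-10, 1,2, 8]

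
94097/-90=  -  94097/90  =  - 1045.52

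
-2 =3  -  5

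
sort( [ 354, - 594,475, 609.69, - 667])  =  [ - 667,  -  594, 354,  475,609.69 ]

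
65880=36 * 1830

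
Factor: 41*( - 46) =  - 1886 = - 2^1*23^1*41^1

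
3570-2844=726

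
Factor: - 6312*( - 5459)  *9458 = 2^4*3^1 * 53^1*103^1 * 263^1 *4729^1 = 325896273264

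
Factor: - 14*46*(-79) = 50876 =2^2 * 7^1*23^1*79^1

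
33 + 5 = 38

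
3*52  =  156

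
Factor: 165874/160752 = 421/408=2^( - 3 )*3^( - 1)*17^( - 1 )*421^1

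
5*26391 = 131955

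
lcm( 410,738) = 3690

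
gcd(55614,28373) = 1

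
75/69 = 1 + 2/23 = 1.09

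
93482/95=93482/95 =984.02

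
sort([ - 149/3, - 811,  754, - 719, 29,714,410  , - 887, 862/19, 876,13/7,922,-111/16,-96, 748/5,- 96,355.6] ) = [-887, -811, - 719, - 96 , - 96, -149/3, -111/16, 13/7, 29, 862/19, 748/5 , 355.6, 410 , 714,754, 876, 922]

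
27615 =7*3945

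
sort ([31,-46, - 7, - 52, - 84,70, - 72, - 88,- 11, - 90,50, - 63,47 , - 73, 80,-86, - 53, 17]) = [ - 90, - 88, - 86, - 84, - 73, - 72, - 63, - 53, - 52, - 46, - 11, - 7,17,  31,  47, 50, 70 , 80]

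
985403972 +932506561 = 1917910533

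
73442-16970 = 56472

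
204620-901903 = -697283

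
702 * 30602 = 21482604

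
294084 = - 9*( - 32676)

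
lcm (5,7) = 35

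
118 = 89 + 29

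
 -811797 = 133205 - 945002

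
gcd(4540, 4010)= 10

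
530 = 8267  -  7737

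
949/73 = 13 = 13.00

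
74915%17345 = 5535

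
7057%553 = 421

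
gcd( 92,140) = 4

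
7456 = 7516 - 60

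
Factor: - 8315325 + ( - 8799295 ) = -2^2 * 5^1*855731^1  =  -17114620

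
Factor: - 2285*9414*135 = -2903983650 = - 2^1*3^5*5^2*457^1 * 523^1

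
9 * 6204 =55836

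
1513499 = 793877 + 719622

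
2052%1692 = 360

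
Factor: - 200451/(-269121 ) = 613^1*823^ (-1)=613/823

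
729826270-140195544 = 589630726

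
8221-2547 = 5674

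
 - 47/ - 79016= 47/79016  =  0.00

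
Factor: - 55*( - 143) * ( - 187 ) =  - 5^1*11^3*13^1*17^1 = - 1470755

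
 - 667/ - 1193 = 667/1193 = 0.56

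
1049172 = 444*2363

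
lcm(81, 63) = 567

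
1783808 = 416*4288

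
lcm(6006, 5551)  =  366366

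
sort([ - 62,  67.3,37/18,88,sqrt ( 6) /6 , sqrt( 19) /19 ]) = [ - 62,sqrt (19)/19,sqrt(6) /6,37/18, 67.3, 88]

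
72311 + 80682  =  152993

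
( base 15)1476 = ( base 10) 4386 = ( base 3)20000110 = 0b1000100100010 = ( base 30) 4Q6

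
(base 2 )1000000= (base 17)3D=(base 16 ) 40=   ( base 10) 64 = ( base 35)1t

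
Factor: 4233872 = 2^4 * 71^1*3727^1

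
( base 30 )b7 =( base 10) 337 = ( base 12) 241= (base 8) 521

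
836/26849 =836/26849 = 0.03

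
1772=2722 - 950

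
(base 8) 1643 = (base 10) 931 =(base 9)1244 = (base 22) 1K7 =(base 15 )421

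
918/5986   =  459/2993 = 0.15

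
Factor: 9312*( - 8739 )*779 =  - 2^5*3^3*19^1 *41^1*97^1*971^1 = -63393125472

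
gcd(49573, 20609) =557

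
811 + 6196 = 7007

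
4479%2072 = 335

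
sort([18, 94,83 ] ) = [ 18, 83,94]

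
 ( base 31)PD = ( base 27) 125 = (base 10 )788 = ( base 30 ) q8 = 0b1100010100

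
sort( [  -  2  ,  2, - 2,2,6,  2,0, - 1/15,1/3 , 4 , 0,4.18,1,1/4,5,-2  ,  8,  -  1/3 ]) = [  -  2,  -  2, - 2, - 1/3,  -  1/15,0, 0, 1/4, 1/3,1,2, 2,2,4, 4.18,5 , 6 , 8 ] 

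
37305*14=522270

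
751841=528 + 751313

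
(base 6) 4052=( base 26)18C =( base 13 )53C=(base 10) 896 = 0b1110000000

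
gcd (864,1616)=16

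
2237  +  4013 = 6250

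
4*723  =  2892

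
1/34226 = 1/34226 = 0.00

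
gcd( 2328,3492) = 1164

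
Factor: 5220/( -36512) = -1305/9128= -2^(  -  3)*3^2*5^1*7^(  -  1 )*29^1*163^( - 1) 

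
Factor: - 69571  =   - 29^1*2399^1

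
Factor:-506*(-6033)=2^1 *3^1*11^1 * 23^1 * 2011^1 = 3052698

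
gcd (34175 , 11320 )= 5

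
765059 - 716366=48693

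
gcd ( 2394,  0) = 2394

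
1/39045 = 1/39045 = 0.00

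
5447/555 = 9 +452/555 = 9.81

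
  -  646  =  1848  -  2494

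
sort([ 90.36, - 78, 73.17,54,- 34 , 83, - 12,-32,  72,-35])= [ - 78, - 35, - 34, - 32, - 12,54, 72,73.17, 83, 90.36]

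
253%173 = 80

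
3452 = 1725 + 1727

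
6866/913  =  7 + 475/913= 7.52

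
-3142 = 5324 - 8466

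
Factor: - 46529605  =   - 5^1*31^1*300191^1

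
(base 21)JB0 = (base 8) 20642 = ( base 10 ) 8610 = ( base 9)12726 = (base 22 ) hh8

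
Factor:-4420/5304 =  - 5/6 = - 2^(-1)*3^( -1)* 5^1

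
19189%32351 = 19189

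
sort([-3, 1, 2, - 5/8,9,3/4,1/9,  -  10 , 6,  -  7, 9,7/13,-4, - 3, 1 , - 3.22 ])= [ - 10,-7, - 4, - 3.22 ,-3,-3, - 5/8, 1/9, 7/13 , 3/4,1,1,2, 6 , 9, 9] 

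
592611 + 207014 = 799625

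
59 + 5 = 64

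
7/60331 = 7/60331 = 0.00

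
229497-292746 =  - 63249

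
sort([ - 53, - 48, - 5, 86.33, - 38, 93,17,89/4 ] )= [ - 53,-48,-38,- 5, 17, 89/4,86.33, 93 ]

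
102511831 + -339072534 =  - 236560703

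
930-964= - 34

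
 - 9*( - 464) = 4176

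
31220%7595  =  840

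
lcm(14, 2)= 14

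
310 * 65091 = 20178210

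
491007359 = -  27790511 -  - 518797870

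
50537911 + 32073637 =82611548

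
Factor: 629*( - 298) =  - 187442 = -2^1*17^1*37^1*149^1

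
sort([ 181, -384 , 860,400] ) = [  -  384,181, 400,860] 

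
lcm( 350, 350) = 350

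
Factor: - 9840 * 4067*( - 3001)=120097859280   =  2^4 * 3^1*5^1*7^2*41^1 * 83^1 * 3001^1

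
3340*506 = 1690040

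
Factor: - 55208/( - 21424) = 2^( - 1)*13^( - 1)*67^1 = 67/26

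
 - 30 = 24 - 54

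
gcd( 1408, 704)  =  704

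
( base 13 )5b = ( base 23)37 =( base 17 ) 48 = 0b1001100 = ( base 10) 76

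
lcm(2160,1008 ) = 15120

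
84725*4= 338900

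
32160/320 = 201/2 = 100.50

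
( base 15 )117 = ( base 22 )B5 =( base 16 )F7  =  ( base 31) 7u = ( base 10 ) 247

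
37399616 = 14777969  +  22621647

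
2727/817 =3 + 276/817=3.34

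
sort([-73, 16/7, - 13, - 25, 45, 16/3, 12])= [-73,  -  25, - 13,16/7, 16/3 , 12,  45]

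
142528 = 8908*16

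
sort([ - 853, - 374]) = [  -  853, - 374 ] 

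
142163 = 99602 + 42561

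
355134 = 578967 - 223833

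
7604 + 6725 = 14329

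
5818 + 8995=14813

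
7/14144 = 7/14144 = 0.00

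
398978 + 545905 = 944883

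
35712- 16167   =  19545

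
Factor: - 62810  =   - 2^1*5^1*11^1*571^1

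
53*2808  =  148824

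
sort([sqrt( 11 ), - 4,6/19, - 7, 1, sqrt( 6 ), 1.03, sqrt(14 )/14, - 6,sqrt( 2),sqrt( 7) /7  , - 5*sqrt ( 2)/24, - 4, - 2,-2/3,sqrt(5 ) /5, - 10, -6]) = [ - 10, - 7, - 6, - 6, - 4,  -  4,-2, - 2/3, - 5*sqrt( 2) /24, sqrt(14)/14, 6/19, sqrt( 7 )/7,sqrt( 5 ) /5, 1,1.03, sqrt(2 ), sqrt( 6), sqrt(11)] 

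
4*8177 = 32708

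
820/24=205/6=34.17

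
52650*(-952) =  - 50122800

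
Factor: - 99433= - 17^1*5849^1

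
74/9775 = 74/9775=0.01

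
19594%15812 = 3782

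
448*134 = 60032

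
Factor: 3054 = 2^1*3^1*509^1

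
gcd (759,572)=11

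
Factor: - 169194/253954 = - 519/779 = - 3^1 * 19^( - 1)*  41^( - 1)*173^1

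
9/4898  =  9/4898 =0.00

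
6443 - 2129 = 4314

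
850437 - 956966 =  - 106529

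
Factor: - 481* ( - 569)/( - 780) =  - 2^(  -  2 )*3^(-1)*5^( - 1) * 37^1*569^1   =  - 21053/60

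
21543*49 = 1055607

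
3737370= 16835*222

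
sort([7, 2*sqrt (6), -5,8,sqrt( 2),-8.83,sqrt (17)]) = [  -  8.83, - 5 , sqrt(2), sqrt ( 17 ),2*sqrt(  6), 7, 8 ] 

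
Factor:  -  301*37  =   - 7^1 * 37^1* 43^1 = - 11137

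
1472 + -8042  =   - 6570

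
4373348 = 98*44626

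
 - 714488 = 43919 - 758407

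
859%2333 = 859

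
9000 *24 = 216000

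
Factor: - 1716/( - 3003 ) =2^2*7^ ( - 1)=4/7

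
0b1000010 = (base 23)2K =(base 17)3F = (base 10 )66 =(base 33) 20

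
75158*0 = 0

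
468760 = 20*23438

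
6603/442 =6603/442 = 14.94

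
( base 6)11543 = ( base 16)6b7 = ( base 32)1LN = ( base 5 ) 23334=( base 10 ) 1719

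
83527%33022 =17483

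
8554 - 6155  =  2399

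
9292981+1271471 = 10564452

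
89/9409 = 89/9409 = 0.01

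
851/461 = 851/461 = 1.85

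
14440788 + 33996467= 48437255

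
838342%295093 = 248156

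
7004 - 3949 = 3055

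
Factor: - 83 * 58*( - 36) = 2^3*3^2*29^1*83^1 = 173304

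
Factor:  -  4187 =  - 53^1*79^1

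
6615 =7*945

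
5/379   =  5/379 =0.01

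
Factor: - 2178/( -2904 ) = 2^( - 2 )*3^1=3/4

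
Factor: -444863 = -444863^1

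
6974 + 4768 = 11742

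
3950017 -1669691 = 2280326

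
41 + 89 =130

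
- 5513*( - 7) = 38591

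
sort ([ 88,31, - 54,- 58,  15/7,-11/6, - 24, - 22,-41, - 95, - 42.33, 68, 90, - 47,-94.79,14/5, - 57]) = [  -  95,-94.79 ,-58, - 57, - 54,-47 ,-42.33  ,-41,  -  24, - 22 ,- 11/6 , 15/7,14/5, 31,  68,88 , 90]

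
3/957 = 1/319 = 0.00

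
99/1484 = 99/1484 = 0.07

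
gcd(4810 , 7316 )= 2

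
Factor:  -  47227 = -83^1*569^1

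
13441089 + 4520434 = 17961523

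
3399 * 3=10197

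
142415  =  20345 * 7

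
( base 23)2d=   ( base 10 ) 59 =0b111011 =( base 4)323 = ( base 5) 214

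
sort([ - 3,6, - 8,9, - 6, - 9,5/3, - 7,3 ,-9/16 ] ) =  [ - 9,  -  8,-7, - 6, - 3, - 9/16,5/3,3,6, 9]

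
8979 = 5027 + 3952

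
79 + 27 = 106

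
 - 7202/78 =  - 277/3 = -92.33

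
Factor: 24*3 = 72 = 2^3*3^2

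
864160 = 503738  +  360422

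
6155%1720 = 995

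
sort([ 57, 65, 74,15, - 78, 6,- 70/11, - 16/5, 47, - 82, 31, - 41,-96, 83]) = [ - 96, - 82, - 78, - 41,-70/11, -16/5, 6,  15, 31, 47, 57, 65, 74, 83] 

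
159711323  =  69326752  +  90384571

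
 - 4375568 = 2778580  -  7154148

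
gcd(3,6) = 3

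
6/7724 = 3/3862 = 0.00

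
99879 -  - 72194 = 172073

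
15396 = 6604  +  8792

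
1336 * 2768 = 3698048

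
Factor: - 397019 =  -7^1*43^1*1319^1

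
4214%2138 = 2076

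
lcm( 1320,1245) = 109560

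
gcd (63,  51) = 3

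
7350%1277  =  965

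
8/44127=8/44127 = 0.00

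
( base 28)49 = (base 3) 11111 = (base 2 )1111001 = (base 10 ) 121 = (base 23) 56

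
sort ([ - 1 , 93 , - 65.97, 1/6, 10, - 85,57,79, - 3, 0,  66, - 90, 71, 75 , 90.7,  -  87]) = [ - 90, - 87, - 85, - 65.97,-3,-1,0,1/6, 10,  57, 66 , 71,75,79,90.7,  93 ]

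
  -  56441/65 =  - 869  +  44/65 = - 868.32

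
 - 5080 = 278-5358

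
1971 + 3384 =5355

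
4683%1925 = 833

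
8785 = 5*1757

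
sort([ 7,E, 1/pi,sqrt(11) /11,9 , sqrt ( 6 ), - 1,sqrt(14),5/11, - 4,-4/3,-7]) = [ - 7, - 4, - 4/3,-1 , sqrt ( 11 ) /11, 1/pi, 5/11,  sqrt(6 ), E , sqrt( 14),7,9]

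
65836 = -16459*( - 4 ) 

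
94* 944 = 88736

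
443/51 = 8 + 35/51 = 8.69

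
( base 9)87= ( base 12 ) 67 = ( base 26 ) 31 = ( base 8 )117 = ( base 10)79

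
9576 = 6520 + 3056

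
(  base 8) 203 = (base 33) 3w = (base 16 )83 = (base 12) AB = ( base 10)131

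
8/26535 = 8/26535 =0.00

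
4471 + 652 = 5123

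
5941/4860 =1 + 1081/4860= 1.22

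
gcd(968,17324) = 4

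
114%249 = 114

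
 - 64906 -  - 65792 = 886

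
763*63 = 48069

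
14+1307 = 1321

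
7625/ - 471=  - 17 + 382/471 = - 16.19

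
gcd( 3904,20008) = 488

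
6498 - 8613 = -2115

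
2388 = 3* 796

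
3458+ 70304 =73762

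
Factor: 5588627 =11^2* 46187^1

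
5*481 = 2405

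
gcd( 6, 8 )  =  2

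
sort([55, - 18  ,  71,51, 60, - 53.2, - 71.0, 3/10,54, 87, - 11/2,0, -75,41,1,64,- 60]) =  [ - 75,  -  71.0,-60, - 53.2,-18, - 11/2,0,3/10,1,41, 51, 54,  55,60, 64,71 , 87]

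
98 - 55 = 43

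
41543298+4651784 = 46195082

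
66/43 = 1 + 23/43=1.53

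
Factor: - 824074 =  - 2^1*412037^1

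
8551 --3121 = 11672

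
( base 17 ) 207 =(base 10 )585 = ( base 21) 16i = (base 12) 409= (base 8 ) 1111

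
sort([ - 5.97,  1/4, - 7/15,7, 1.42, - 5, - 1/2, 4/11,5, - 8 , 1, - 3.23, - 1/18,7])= [ - 8, - 5.97, - 5, - 3.23, - 1/2, - 7/15, - 1/18,1/4,4/11,1,1.42,5, 7,7]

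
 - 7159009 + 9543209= 2384200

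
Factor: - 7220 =  -  2^2*5^1 * 19^2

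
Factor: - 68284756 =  - 2^2*79^1*216091^1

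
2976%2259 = 717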